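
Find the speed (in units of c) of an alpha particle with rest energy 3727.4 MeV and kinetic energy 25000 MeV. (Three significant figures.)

K = (γ−1)mc², so γ = 1 + 25000/3727.4 = 7.7071.
Then v/c = √(1 − γ⁻²) = √(1 − 0.0168352) = √0.9831648 = 0.992.

0.992c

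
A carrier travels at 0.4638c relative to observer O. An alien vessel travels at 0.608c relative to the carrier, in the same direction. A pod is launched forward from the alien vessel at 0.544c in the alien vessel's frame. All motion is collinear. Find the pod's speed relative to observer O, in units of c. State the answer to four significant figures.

Compose velocities in two stages. Stage 1 (into S'): u₁ = (0.544+0.608)/(1+0.544×0.608) = 0.86568.
Stage 2 (into S): u = (0.86568+0.4638)/(1+0.86568×0.4638) = 0.94861, so the speed is 0.9486c.

0.9486c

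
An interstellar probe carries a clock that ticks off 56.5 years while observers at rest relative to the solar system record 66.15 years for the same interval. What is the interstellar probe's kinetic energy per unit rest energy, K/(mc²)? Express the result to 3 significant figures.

The time-dilation ratio gives γ = 66.15/56.5 = 1.1708.
Since K = (γ−1)mc², K/(mc²) = 1.1708 − 1 = 0.171.

0.171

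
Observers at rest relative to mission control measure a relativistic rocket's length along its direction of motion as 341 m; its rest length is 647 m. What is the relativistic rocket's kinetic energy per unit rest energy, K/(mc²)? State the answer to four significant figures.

Length contraction gives γ = L₀/L = 647/341 = 1.89736.
Since K = (γ−1)mc², K/(mc²) = 1.89736 − 1 = 0.8974.

0.8974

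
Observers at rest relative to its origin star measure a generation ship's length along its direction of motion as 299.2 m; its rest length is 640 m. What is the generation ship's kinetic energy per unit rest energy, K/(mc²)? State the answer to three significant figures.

1.14

From L = L₀/γ: γ = 640/299.2 = 2.13904.
Since K = (γ−1)mc², K/(mc²) = 2.13904 − 1 = 1.14.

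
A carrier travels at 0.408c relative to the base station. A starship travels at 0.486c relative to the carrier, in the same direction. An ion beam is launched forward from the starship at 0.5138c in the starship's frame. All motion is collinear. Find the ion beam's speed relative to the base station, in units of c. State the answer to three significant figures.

Compose velocities in two stages. Stage 1 (into S'): u₁ = (0.5138+0.486)/(1+0.5138×0.486) = 0.80003.
Stage 2 (into S): u = (0.80003+0.408)/(1+0.80003×0.408) = 0.91075, so the speed is 0.911c.

0.911c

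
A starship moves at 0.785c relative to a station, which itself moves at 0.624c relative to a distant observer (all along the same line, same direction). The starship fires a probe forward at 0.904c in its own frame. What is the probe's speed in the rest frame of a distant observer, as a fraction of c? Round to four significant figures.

0.9972c

Compose velocities in two stages. Stage 1 (into S'): u₁ = (0.904+0.785)/(1+0.904×0.785) = 0.98793.
Stage 2 (into S): u = (0.98793+0.624)/(1+0.98793×0.624) = 0.99719, so the speed is 0.9972c.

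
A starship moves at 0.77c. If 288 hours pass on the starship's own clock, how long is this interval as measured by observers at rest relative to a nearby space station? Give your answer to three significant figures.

β² = 0.5929, so γ = 1/√0.4071 = 1.5673.
Time dilation: Δt = γ·Δτ = 1.5673 × 288 = 451 hours.

451 hours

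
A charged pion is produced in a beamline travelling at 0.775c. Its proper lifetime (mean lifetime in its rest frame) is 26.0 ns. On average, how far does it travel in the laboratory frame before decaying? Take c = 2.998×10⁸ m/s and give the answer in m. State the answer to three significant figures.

9.56 m

With β = 0.775, γ = 1/√(1 − 0.775²) = 1/√0.399375 = 1.5824.
Lab-frame lifetime: Δt = γτ = 1.5824 × 26.0 ns = 41.142 ns.
Distance: d = vΔt = 0.775 × 2.998×10⁸ m/s × 4.1142×10^-8 s = 9.56 m.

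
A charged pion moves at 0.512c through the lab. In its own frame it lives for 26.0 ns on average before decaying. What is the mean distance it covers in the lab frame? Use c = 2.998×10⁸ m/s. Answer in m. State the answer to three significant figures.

β² = 0.262144, so γ = 1/√0.737856 = 1.1642.
Lab-frame lifetime: Δt = γτ = 1.1642 × 26.0 ns = 30.269 ns.
Distance: d = vΔt = 0.512 × 2.998×10⁸ m/s × 3.0269×10^-8 s = 4.65 m.

4.65 m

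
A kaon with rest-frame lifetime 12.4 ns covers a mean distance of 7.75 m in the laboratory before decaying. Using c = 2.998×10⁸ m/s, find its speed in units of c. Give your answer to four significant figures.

0.9016c

Lab distance = (lab lifetime)·v = γτ·βc, so βγ = d/(cτ) = 7.750/(2.998×10⁸ × 1.240×10^-8) = 2.0847.
With βγ = 2.0847: γ² = 1 + (βγ)² = 5.34597, and β = (βγ)/γ = 2.0847/2.31214 = 0.9016.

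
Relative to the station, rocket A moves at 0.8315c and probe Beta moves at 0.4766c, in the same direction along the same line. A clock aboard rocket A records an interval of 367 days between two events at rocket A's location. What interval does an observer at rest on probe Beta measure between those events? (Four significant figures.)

453.7 days

Speed of rocket A in probe Beta's frame: u = (v_A − v_B)/(1 − v_A v_B/c²) = (0.8315 − 0.4766)/(1 − 0.8315×0.4766) = 0.3549/0.6037071 = 0.58787; |u| = 0.58787c.
γ for this relative speed: γ = 1/√(1 − 0.345591) = 1.2362.
Rocket A's interval is proper; time dilation gives Δt_B = γΔτ = 1.2362 × 367 days = 453.7 days.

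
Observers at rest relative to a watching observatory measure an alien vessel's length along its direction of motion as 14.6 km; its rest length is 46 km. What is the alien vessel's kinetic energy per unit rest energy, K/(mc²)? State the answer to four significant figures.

γ = L₀/L = 46/14.6 = 3.15068.
Since K = (γ−1)mc², K/(mc²) = 3.15068 − 1 = 2.151.

2.151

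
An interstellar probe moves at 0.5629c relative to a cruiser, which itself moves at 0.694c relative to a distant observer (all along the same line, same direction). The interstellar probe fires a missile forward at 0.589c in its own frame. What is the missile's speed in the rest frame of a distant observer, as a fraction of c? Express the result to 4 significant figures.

0.9742c

Compose velocities in two stages. Stage 1 (into S'): u₁ = (0.589+0.5629)/(1+0.589×0.5629) = 0.86508.
Stage 2 (into S): u = (0.86508+0.694)/(1+0.86508×0.694) = 0.9742, so the speed is 0.9742c.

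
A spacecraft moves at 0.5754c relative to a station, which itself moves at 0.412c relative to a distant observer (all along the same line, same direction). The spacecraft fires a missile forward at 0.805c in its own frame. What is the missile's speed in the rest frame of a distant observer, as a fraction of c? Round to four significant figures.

0.9760c

Apply u = (u'+v)/(1+u'v) twice. Missile in the station frame: (0.805+0.5754)/(1+0.805·0.5754) = 1.3804/1.463197 = 0.94341c.
That velocity, transformed to the rest frame of a distant observer: (0.94341+0.412)/(1+0.94341·0.412) = 1.35541/1.38868492 = 0.97604c.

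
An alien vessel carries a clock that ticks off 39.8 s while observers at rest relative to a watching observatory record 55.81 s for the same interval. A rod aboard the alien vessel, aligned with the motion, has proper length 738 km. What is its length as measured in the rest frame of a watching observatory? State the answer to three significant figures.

526 km

γ = Δt/Δτ = 55.81/39.8 = 1.40226.
The rod contracts by the same γ: 738 km / 1.40226 = 526 km.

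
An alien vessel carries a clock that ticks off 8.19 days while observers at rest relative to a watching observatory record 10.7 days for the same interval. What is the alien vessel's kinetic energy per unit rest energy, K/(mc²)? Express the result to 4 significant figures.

0.3065

From Δt = γΔτ: γ = 10.7/8.19 = 1.30647.
Since K = (γ−1)mc², K/(mc²) = 1.30647 − 1 = 0.3065.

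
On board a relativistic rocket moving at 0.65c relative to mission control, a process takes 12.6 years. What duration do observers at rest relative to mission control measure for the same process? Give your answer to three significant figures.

16.6 years

γ = 1/√(1 − β²) = 1/√(1 − 0.4225) = 1/√0.5775 = 1/0.759934 = 1.3159.
The onboard clock measures proper time, so the interval in the rest frame of mission control is dilated: Δt = γ·Δτ = 1.3159 × 12.6 years = 16.6 years.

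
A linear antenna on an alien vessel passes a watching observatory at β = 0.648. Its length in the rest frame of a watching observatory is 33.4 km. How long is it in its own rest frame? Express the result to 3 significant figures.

43.9 km

With β = 0.648, γ = 1/√(1 − 0.648²) = 1/√0.580096 = 1.313.
Proper length: L₀ = γ·L = 1.313 × 33.4 = 43.9 km.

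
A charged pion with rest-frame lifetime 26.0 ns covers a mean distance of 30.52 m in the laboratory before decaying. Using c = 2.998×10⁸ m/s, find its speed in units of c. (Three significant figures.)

d = βγcτ ⇒ βγ = d/(cτ) = 30.52 m / (7.7948 m) = 3.9154.
β = (βγ)/√(1+(βγ)²) = 3.9154/√16.3304 = 0.969.

0.969c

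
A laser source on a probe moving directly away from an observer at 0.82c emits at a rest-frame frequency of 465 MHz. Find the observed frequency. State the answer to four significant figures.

146.2 MHz

Relativistic Doppler (source moving away): f_obs = f_src · √((1−β)/(1+β)).
With β = 0.82: factor = √(0.18/1.82) = 0.31449.
f_obs = 465 × 0.31449 = 146.2 MHz.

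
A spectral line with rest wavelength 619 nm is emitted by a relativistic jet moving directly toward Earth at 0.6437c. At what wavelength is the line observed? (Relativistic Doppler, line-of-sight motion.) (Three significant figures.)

Relativistic Doppler for wavelength: λ_obs = λ_src · √((1−β)/(1+β)).
With β = 0.6437: factor = √(0.3563/1.6437) = 0.46558.
λ_obs = 619 × 0.46558 = 288 nm.

288 nm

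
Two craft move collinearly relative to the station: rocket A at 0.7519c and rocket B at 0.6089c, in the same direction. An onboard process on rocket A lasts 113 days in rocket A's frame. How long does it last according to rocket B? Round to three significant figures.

117 days

Speed of rocket A in rocket B's frame: u = (v_A − v_B)/(1 − v_A v_B/c²) = (0.7519 − 0.6089)/(1 − 0.7519×0.6089) = 0.143/0.54216809 = 0.26376; |u| = 0.26376c.
At |u| = 0.26376c, γ = (1 − 0.0695693)^(−1/2) = 1.0367.
Rocket A's interval is proper; time dilation gives Δt_B = γΔτ = 1.0367 × 113 days = 117 days.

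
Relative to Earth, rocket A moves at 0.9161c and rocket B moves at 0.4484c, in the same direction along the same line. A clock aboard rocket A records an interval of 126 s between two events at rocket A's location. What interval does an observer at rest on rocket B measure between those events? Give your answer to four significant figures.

The velocity of rocket A relative to rocket B is (0.9161 − 0.4484)c / (1 − 0.9161×0.4484) = 0.79376c; relative speed 0.79376c.
γ for this relative speed: γ = 1/√(1 − 0.630055) = 1.6441.
The clock on rocket A records proper time, so rocket B measures Δt = γΔτ = 1.6441 × 126 = 207.2 s.

207.2 s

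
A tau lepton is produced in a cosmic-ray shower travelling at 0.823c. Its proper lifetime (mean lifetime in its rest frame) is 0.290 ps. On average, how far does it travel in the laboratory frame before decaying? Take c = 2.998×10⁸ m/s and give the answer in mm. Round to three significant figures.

γ = 1/√(1 − β²) = 1/√(1 − 0.677329) = 1/√0.322671 = 1/0.568041 = 1.7604.
Lab-frame lifetime: Δt = γτ = 1.7604 × 0.290 ps = 0.51052 ps.
Distance: d = vΔt = 0.823 × 2.998×10⁸ m/s × 5.1052×10^-13 s = 1.26×10^-4 m = 0.126 mm.

0.126 mm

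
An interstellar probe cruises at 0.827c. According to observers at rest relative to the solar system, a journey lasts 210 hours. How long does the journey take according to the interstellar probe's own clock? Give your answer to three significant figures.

118 hours

With β = 0.827, γ = 1/√(1 − 0.827²) = 1/√0.316071 = 1.7787.
The moving clock records proper time: Δτ = Δt/γ = 210/1.7787 = 118 hours.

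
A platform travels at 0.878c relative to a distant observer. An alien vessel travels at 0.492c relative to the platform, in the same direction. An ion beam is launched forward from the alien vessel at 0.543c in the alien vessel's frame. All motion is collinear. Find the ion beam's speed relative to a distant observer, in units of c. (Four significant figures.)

0.9870c

Compose velocities in two stages. Stage 1 (into S'): u₁ = (0.543+0.492)/(1+0.543×0.492) = 0.81679.
Stage 2 (into S): u = (0.81679+0.878)/(1+0.81679×0.878) = 0.98698, so the speed is 0.9870c.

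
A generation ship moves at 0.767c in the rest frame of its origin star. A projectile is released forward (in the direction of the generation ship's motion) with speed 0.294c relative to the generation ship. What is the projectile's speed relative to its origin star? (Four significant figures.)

Relativistic velocity addition: u = (u' + v)/(1 + u'v/c²), with u' = 0.294c and v = 0.767c.
Numerator: 0.294 + 0.767 = 1.061. Denominator: 1 + (0.294)(0.767) = 1.225498.
u = 1.061/1.225498 = 0.86577, so the speed is 0.8658c.

0.8658c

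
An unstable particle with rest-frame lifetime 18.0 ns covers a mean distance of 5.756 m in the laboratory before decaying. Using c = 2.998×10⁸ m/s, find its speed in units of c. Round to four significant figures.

Let x = d/(cτ) = 5.756 m / (2.998×10⁸ m/s × 1.800×10^-8 s) = 1.0666. Since d = βγcτ, x = βγ = β/√(1−β²).
Solving: β² = x²/(1+x²) = 1.13764/2.13764 = 0.532194, so β = 0.7295.

0.7295c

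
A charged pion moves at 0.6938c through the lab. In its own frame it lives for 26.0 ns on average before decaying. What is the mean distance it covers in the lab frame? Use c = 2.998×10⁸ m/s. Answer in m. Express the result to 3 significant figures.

Lorentz factor: γ = (1 − 0.48135844)^(−1/2) = 1.3886.
Lab-frame lifetime: Δt = γτ = 1.3886 × 26.0 ns = 36.104 ns.
Distance: d = vΔt = 0.6938 × 2.998×10⁸ m/s × 3.6104×10^-8 s = 7.51 m.

7.51 m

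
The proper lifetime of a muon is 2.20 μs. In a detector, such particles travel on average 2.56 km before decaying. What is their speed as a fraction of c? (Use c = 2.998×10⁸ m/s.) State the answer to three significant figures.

Let x = d/(cτ) = 2560 m / (2.998×10⁸ m/s × 2.200×10^-6 s) = 3.8814. Since d = βγcτ, x = βγ = β/√(1−β²).
Solving: β² = x²/(1+x²) = 15.0653/16.0653 = 0.937754, so β = 0.968.

0.968c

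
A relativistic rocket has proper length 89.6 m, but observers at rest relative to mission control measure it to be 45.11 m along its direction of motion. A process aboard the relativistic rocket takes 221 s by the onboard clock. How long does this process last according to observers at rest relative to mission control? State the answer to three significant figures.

γ = L₀/L = 89.6/45.11 = 1.98626.
Δt = γΔτ = 1.98626 × 221 = 439 s.

439 s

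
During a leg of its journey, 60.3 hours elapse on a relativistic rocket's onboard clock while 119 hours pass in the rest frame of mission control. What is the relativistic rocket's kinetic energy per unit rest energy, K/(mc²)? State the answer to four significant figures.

γ = Δt/Δτ = 119/60.3 = 1.97347.
K/(mc²) = γ − 1 = 1.97347 − 1 = 0.9735.

0.9735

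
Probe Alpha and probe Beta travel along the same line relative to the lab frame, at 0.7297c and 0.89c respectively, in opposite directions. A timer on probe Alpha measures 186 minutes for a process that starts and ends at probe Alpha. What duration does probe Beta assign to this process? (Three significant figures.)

984 minutes

Speed of probe Alpha in probe Beta's frame: u = (v_A + v_B)/(1 + v_A v_B/c²) = (0.7297 + 0.89)/(1 + 0.7297×0.89) = 1.6197/1.649433 = 0.98197; |u| = 0.98197c.
At |u| = 0.98197c, γ = (1 − 0.964265)^(−1/2) = 5.29.
Probe Alpha's interval is proper; time dilation gives Δt_B = γΔτ = 5.29 × 186 minutes = 984 minutes.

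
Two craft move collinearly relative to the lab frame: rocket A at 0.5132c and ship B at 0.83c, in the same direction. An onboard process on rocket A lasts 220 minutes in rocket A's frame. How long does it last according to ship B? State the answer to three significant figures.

264 minutes

Speed of rocket A in ship B's frame: u = (v_A − v_B)/(1 − v_A v_B/c²) = (0.5132 − 0.83)/(1 − 0.5132×0.83) = −0.3168/0.574044 = −0.55187; |u| = 0.55187c.
γ for this relative speed: γ = 1/√(1 − 0.30456) = 1.1991.
The clock on rocket A records proper time, so ship B measures Δt = γΔτ = 1.1991 × 220 = 264 minutes.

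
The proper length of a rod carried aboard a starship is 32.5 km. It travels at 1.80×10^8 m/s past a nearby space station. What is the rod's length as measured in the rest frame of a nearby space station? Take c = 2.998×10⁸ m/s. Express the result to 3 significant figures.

β = v/c = (1.80×10^8 m/s)/(2.998×10⁸ m/s) = 0.6004.
β² = 0.36048016, so γ = 1/√0.63951984 = 1.2505.
Length contraction: L = L₀/γ = 32.5/1.2505 = 26.0 km.

26.0 km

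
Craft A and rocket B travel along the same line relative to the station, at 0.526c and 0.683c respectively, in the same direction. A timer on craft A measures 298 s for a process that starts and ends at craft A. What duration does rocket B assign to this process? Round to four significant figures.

307.4 s

Speed of craft A in rocket B's frame: u = (v_A − v_B)/(1 − v_A v_B/c²) = (0.526 − 0.683)/(1 − 0.526×0.683) = −0.157/0.640742 = −0.24503; |u| = 0.24503c.
γ for this relative speed: γ = 1/√(1 − 0.0600397) = 1.0314.
Craft A's interval is proper; time dilation gives Δt_B = γΔτ = 1.0314 × 298 s = 307.4 s.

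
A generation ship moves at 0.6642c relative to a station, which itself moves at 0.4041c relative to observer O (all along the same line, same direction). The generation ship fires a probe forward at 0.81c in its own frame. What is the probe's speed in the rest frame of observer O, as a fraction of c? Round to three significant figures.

0.982c

Compose velocities in two stages. Stage 1 (into S'): u₁ = (0.81+0.6642)/(1+0.81×0.6642) = 0.95852.
Stage 2 (into S): u = (0.95852+0.4041)/(1+0.95852×0.4041) = 0.98218, so the speed is 0.982c.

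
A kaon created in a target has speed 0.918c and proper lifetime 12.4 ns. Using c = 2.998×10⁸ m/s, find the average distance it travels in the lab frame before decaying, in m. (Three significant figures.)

8.61 m

With β = 0.918, γ = 1/√(1 − 0.918²) = 1/√0.157276 = 2.5216.
Lab-frame lifetime: Δt = γτ = 2.5216 × 12.4 ns = 31.268 ns.
Distance: d = vΔt = 0.918 × 2.998×10⁸ m/s × 3.1268×10^-8 s = 8.61 m.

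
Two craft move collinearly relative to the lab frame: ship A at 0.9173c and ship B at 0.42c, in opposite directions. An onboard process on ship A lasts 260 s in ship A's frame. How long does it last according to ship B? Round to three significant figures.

Transform ship A's velocity into ship B's frame: (0.9173 + 0.42)/(1 + 0.9173·0.42) = 1.3373/1.385266, so the relative speed is 0.96537c.
At |u| = 0.96537c, γ = (1 − 0.931939)^(−1/2) = 3.8331.
The clock on ship A records proper time, so ship B measures Δt = γΔτ = 3.8331 × 260 = 997 s.

997 s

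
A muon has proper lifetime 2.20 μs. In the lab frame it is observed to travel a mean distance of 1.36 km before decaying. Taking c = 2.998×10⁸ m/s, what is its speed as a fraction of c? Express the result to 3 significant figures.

d = βγcτ ⇒ βγ = d/(cτ) = 1360 m / (659.56 m) = 2.062.
β = (βγ)/√(1+(βγ)²) = 2.062/√5.25184 = 0.900.

0.900c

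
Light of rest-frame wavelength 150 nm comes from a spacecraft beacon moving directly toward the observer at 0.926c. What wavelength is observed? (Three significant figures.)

29.4 nm

Relativistic Doppler for wavelength: λ_obs = λ_src · √((1−β)/(1+β)).
With β = 0.926: factor = √(0.074/1.926) = 0.19601.
λ_obs = 150 × 0.19601 = 29.4 nm.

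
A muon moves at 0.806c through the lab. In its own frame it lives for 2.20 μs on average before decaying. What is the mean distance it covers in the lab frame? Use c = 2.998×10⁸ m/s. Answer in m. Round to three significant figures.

γ = 1/√(1 − β²) = 1/√(1 − 0.649636) = 1/√0.350364 = 1/0.591916 = 1.6894.
Lab-frame lifetime: Δt = γτ = 1.6894 × 2.20 μs = 3.7167 μs.
Distance: d = vΔt = 0.806 × 2.998×10⁸ m/s × 3.7167×10^-6 s = 898 m.

898 m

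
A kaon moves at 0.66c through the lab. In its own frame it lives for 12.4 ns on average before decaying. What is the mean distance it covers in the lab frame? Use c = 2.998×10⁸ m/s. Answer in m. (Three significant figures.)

β² = 0.4356, so γ = 1/√0.5644 = 1.3311.
Lab-frame lifetime: Δt = γτ = 1.3311 × 12.4 ns = 16.506 ns.
Distance: d = vΔt = 0.66 × 2.998×10⁸ m/s × 1.6506×10^-8 s = 3.27 m.

3.27 m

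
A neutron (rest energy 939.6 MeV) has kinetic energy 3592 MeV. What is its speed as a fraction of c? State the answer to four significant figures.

K = (γ−1)mc², so γ = 1 + 3592/939.6 = 4.8229.
Then v/c = √(1 − γ⁻²) = √(1 − 0.0429916) = √0.9570084 = 0.9783.

0.9783c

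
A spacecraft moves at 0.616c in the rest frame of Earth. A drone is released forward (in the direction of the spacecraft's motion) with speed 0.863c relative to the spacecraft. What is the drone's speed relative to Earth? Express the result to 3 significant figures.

0.966c

Relativistic velocity addition: u = (u' + v)/(1 + u'v/c²), with u' = 0.863c and v = 0.616c.
Numerator: 0.863 + 0.616 = 1.479. Denominator: 1 + (0.863)(0.616) = 1.531608.
u = 1.479/1.531608 = 0.96565, so the speed is 0.966c.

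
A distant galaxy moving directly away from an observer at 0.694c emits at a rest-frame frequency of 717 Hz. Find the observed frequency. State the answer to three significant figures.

Relativistic Doppler (source moving away): f_obs = f_src · √((1−β)/(1+β)).
With β = 0.694: factor = √(0.306/1.694) = 0.42501.
f_obs = 717 × 0.42501 = 305 Hz.

305 Hz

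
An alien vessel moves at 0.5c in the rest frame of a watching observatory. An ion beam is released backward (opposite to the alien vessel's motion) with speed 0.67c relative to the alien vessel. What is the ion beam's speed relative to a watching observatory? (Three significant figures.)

Relativistic velocity addition: u = (u' + v)/(1 + u'v/c²), with u' = −0.67c and v = 0.5c.
Numerator: −0.67 + 0.5 = −0.17. Denominator: 1 + (−0.67)(0.5) = 0.665.
u = −0.17/0.665 = −0.25564, so the speed is 0.256c.

0.256c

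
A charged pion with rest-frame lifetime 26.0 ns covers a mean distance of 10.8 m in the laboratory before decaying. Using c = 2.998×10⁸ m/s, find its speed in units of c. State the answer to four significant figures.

d = βγcτ ⇒ βγ = d/(cτ) = 10.80 m / (7.7948 m) = 1.3855.
β = (βγ)/√(1+(βγ)²) = 1.3855/√2.91961 = 0.8109.

0.8109c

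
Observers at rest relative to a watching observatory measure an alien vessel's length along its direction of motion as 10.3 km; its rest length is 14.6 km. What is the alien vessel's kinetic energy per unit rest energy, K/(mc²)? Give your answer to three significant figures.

From L = L₀/γ: γ = 14.6/10.3 = 1.41748.
Since K = (γ−1)mc², K/(mc²) = 1.41748 − 1 = 0.417.

0.417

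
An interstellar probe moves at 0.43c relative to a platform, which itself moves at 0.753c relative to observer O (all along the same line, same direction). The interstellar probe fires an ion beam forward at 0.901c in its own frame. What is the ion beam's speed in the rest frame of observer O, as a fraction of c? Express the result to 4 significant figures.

0.9942c

Compose velocities in two stages. Stage 1 (into S'): u₁ = (0.901+0.43)/(1+0.901×0.43) = 0.95933.
Stage 2 (into S): u = (0.95933+0.753)/(1+0.95933×0.753) = 0.99417, so the speed is 0.9942c.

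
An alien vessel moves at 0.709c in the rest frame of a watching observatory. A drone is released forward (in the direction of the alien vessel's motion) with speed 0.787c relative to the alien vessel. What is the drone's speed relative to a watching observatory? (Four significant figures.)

0.9602c

In units of c, u = (u' + v)/(1 + u'v) with u' = 0.787 and v = 0.709.
Numerator: 0.787 + 0.709 = 1.496. Denominator: 1 + (0.787)(0.709) = 1.557983.
u = 1.496/1.557983 = 0.96022, so the speed is 0.9602c.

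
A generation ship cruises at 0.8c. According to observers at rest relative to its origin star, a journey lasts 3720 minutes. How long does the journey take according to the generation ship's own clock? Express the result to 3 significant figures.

2230 minutes

Lorentz factor: γ = (1 − 0.64)^(−1/2) = 1.6667.
The moving clock records proper time: Δτ = Δt/γ = 3720/1.6667 = 2230 minutes.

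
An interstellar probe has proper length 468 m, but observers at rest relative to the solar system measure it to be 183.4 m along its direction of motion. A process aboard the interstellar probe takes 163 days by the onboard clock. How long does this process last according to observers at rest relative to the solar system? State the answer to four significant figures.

γ = L₀/L = 468/183.4 = 2.5518.
Δt = γΔτ = 2.5518 × 163 = 415.9 days.

415.9 days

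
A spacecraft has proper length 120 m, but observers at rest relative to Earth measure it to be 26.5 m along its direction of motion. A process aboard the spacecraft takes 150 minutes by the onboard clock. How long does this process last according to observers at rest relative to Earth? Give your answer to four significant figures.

From L = L₀/γ: γ = 120/26.5 = 4.5283.
Δt = γΔτ = 4.5283 × 150 = 679.2 minutes.

679.2 minutes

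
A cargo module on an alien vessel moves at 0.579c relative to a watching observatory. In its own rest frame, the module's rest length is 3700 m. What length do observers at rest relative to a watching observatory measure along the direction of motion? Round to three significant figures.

3020 m

With β = 0.579, γ = 1/√(1 − 0.579²) = 1/√0.664759 = 1.2265.
Along the direction of motion the measured length is L₀/γ = 3700/1.2265 = 3020 m.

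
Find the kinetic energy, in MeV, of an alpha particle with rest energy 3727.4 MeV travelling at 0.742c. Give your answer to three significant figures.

γ = 1/√(1 − β²) = 1/√(1 − 0.550564) = 1/√0.449436 = 1/0.6704 = 1.49165.
Kinetic energy: K = (γ − 1)mc² = (1.49165 − 1) × 3727.4 MeV = 0.49165 × 3727.4 = 1830 MeV.

1830 MeV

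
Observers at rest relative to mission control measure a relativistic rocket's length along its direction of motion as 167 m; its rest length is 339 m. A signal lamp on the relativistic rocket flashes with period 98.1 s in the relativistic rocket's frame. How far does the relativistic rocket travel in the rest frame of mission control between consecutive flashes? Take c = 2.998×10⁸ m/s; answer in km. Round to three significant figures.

From L = L₀/γ: γ = 339/167 = 2.02994.
β = √(1 − 1/γ²) = 0.87024. Lab-frame period = γτ = 2.02994×98.1 s = 199.14 s. Distance = βc × γτ = 0.87024 × 2.998×10⁸ m/s × 199.14 s = 5.1955×10^10 m = 5.20×10^7 km.

5.20×10^7 km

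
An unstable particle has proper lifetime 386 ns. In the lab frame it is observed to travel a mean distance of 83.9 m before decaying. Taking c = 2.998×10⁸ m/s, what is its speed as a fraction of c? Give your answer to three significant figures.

d = βγcτ ⇒ βγ = d/(cτ) = 83.90 m / (115.7228 m) = 0.72501.
β = (βγ)/√(1+(βγ)²) = 0.72501/√1.52564 = 0.587.

0.587c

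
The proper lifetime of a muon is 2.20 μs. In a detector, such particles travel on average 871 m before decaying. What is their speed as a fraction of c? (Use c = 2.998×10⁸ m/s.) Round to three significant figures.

Lab distance = (lab lifetime)·v = γτ·βc, so βγ = d/(cτ) = 871.0/(2.998×10⁸ × 2.200×10^-6) = 1.3206.
With βγ = 1.3206: γ² = 1 + (βγ)² = 2.74398, and β = (βγ)/γ = 1.3206/1.6565 = 0.797.

0.797c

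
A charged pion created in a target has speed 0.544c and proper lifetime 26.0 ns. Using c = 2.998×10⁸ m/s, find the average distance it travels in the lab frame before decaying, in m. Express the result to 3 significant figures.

β² = 0.295936, so γ = 1/√0.704064 = 1.1918.
Lab-frame lifetime: Δt = γτ = 1.1918 × 26.0 ns = 30.987 ns.
Distance: d = vΔt = 0.544 × 2.998×10⁸ m/s × 3.0987×10^-8 s = 5.05 m.

5.05 m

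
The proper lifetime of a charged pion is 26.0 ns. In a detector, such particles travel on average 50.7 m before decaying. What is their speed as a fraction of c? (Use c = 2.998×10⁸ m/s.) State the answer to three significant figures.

0.988c

d = βγcτ ⇒ βγ = d/(cτ) = 50.70 m / (7.7948 m) = 6.5043.
β = (βγ)/√(1+(βγ)²) = 6.5043/√43.3059 = 0.988.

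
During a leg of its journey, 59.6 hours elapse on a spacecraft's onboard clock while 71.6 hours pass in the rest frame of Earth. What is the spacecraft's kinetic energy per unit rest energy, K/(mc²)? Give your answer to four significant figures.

γ = Δt/Δτ = 71.6/59.6 = 1.20134.
Since K = (γ−1)mc², K/(mc²) = 1.20134 − 1 = 0.2013.

0.2013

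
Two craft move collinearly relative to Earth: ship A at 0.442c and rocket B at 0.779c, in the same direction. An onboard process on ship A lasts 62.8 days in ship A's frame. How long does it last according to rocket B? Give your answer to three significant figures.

Speed of ship A in rocket B's frame: u = (v_A − v_B)/(1 − v_A v_B/c²) = (0.442 − 0.779)/(1 − 0.442×0.779) = −0.337/0.655682 = −0.51397; |u| = 0.51397c.
At |u| = 0.51397c, γ = (1 − 0.264165)^(−1/2) = 1.1658.
The clock on ship A records proper time, so rocket B measures Δt = γΔτ = 1.1658 × 62.8 = 73.2 days.

73.2 days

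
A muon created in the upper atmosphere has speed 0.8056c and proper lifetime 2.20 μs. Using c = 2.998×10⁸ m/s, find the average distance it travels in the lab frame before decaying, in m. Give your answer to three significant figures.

897 m

With β = 0.8056, γ = 1/√(1 − 0.8056²) = 1/√0.35100864 = 1.6879.
Lab-frame lifetime: Δt = γτ = 1.6879 × 2.20 μs = 3.7134 μs.
Distance: d = vΔt = 0.8056 × 2.998×10⁸ m/s × 3.7134×10^-6 s = 897 m.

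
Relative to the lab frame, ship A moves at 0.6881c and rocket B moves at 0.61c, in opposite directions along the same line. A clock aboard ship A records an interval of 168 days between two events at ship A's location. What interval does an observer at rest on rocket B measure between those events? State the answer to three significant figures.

415 days

Transform ship A's velocity into rocket B's frame: (0.6881 + 0.61)/(1 + 0.6881·0.61) = 1.2981/1.419741, so the relative speed is 0.91432c.
γ for this relative speed: γ = 1/√(1 − 0.835981) = 2.4692.
The clock on ship A records proper time, so rocket B measures Δt = γΔτ = 2.4692 × 168 = 415 days.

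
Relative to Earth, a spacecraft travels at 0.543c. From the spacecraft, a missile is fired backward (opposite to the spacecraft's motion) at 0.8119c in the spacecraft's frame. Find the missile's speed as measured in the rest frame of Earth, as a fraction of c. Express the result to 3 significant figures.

Relativistic velocity addition: u = (u' + v)/(1 + u'v/c²), with u' = −0.8119c and v = 0.543c.
Numerator: −0.8119 + 0.543 = −0.2689. Denominator: 1 + (−0.8119)(0.543) = 0.5591383.
u = −0.2689/0.5591383 = −0.48092, so the speed is 0.481c.

0.481c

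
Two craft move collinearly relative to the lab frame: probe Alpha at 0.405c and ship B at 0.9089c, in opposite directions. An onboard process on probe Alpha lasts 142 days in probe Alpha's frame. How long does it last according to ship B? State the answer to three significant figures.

Transform probe Alpha's velocity into ship B's frame: (0.405 + 0.9089)/(1 + 0.405·0.9089) = 1.3139/1.3681045, so the relative speed is 0.96038c.
At |u| = 0.96038c, γ = (1 − 0.92233)^(−1/2) = 3.5882.
Probe Alpha's interval is proper; time dilation gives Δt_B = γΔτ = 3.5882 × 142 days = 510 days.

510 days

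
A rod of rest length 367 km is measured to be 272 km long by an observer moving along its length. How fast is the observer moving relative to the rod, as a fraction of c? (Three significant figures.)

Length contraction gives γ = L₀/L = 367/272 = 1.3493.
β = √(1 − 1/γ²) = √0.450734 = 0.671.

0.671c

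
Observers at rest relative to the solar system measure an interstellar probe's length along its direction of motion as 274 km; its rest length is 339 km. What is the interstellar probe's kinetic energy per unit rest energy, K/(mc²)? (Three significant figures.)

0.237

Length contraction gives γ = L₀/L = 339/274 = 1.23723.
Since K = (γ−1)mc², K/(mc²) = 1.23723 − 1 = 0.237.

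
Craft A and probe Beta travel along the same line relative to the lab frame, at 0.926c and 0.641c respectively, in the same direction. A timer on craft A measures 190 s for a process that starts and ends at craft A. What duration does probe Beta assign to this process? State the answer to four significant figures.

Transform craft A's velocity into probe Beta's frame: (0.926 − 0.641)/(1 − 0.926·0.641) = 0.285/0.406434, so the relative speed is 0.70122c.
γ for this relative speed: γ = 1/√(1 − 0.491709) = 1.4026.
Craft A's interval is proper; time dilation gives Δt_B = γΔτ = 1.4026 × 190 s = 266.5 s.

266.5 s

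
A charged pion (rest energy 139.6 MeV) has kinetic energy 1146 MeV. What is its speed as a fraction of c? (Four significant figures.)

0.9941c

γ = 1 + K/(mc²) = 1 + 1146/139.6 = 9.2092.
β = √(1 − 1/γ²) = √(1 − 0.0117912) = √0.9882088 = 0.9941.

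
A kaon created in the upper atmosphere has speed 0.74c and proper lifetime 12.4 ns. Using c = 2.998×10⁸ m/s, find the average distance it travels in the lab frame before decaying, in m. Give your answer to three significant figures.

4.09 m

With β = 0.74, γ = 1/√(1 − 0.74²) = 1/√0.4524 = 1.4868.
Lab-frame lifetime: Δt = γτ = 1.4868 × 12.4 ns = 18.436 ns.
Distance: d = vΔt = 0.74 × 2.998×10⁸ m/s × 1.8436×10^-8 s = 4.09 m.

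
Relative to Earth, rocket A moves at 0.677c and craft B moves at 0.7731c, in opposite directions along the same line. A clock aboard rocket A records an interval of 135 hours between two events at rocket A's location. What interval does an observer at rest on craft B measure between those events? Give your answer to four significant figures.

440.5 hours

Transform rocket A's velocity into craft B's frame: (0.677 + 0.7731)/(1 + 0.677·0.7731) = 1.4501/1.5233887, so the relative speed is 0.95189c.
γ for this relative speed: γ = 1/√(1 − 0.906095) = 3.2633.
The clock on rocket A records proper time, so craft B measures Δt = γΔτ = 3.2633 × 135 = 440.5 hours.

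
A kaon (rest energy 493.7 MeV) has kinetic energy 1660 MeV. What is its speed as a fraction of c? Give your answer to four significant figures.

0.9734c

K = (γ−1)mc², so γ = 1 + 1660/493.7 = 4.3624.
Then v/c = √(1 − γ⁻²) = √(1 − 0.0525471) = √0.9474529 = 0.9734.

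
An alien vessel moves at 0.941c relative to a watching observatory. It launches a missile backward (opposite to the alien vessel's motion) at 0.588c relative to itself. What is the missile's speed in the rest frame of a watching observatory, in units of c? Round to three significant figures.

0.790c

Relativistic velocity addition: u = (u' + v)/(1 + u'v/c²), with u' = −0.588c and v = 0.941c.
Numerator: −0.588 + 0.941 = 0.353. Denominator: 1 + (−0.588)(0.941) = 0.446692.
u = 0.353/0.446692 = 0.79025, so the speed is 0.790c.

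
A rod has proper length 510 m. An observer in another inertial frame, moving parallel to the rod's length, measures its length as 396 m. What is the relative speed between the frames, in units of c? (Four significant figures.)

0.6302c

Length contraction gives γ = L₀/L = 510/396 = 1.2879.
β = √(1 − 1/γ²) = √0.397113 = 0.6302.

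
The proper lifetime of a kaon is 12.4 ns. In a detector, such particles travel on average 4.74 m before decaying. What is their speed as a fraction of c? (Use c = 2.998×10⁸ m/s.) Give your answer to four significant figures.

0.7869c

Lab distance = (lab lifetime)·v = γτ·βc, so βγ = d/(cτ) = 4.740/(2.998×10⁸ × 1.240×10^-8) = 1.275.
With βγ = 1.275: γ² = 1 + (βγ)² = 2.62562, and β = (βγ)/γ = 1.275/1.62038 = 0.7869.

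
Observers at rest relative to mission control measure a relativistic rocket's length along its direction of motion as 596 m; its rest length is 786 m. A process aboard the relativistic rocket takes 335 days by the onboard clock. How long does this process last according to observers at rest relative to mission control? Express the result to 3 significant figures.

442 days

From L = L₀/γ: γ = 786/596 = 1.31879.
The same γ dilates the second interval: 1.31879 × 335 days = 442 days.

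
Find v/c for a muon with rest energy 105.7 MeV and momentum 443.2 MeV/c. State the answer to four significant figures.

pc/(mc²) = 443.2/105.7 = 4.193 = βγ = β/√(1−β²).
So β² = x²/(1 + x²) with x = 4.193: x² = 17.5812, β² = 17.5812/18.5812 = 0.946182, β = 0.9727.

0.9727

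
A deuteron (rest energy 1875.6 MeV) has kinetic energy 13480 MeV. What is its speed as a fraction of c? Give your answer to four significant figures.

γ = 1 + K/(mc²) = 1 + 13480/1875.6 = 8.187.
β = √(1 − 1/γ²) = √(1 − 0.0149194) = √0.9850806 = 0.9925.

0.9925c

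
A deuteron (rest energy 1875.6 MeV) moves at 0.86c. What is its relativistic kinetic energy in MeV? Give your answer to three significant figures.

1800 MeV

With β = 0.86, γ = 1/√(1 − 0.86²) = 1/√0.2604 = 1.95965.
Kinetic energy: K = (γ − 1)mc² = (1.95965 − 1) × 1875.6 MeV = 0.95965 × 1875.6 = 1800 MeV.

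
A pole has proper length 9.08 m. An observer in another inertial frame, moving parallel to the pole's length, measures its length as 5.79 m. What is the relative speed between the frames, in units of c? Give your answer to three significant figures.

Length contraction gives γ = L₀/L = 9.08/5.79 = 1.5682.
β = √(1 − 1/γ²) = √0.593372 = 0.770.

0.770c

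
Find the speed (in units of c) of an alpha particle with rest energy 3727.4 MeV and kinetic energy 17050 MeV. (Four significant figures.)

0.9838c

γ = 1 + K/(mc²) = 1 + 17050/3727.4 = 5.5742.
β = √(1 − 1/γ²) = √(1 − 0.0321836) = √0.9678164 = 0.9838.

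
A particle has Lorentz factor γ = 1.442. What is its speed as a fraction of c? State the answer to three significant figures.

β = √(1 − 1/γ²) = √(1 − 1/2.079364) = √0.519084 = 0.720.

0.720c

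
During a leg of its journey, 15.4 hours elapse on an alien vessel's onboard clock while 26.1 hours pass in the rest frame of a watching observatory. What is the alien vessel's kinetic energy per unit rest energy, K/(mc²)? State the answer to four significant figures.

From Δt = γΔτ: γ = 26.1/15.4 = 1.69481.
K/(mc²) = γ − 1 = 1.69481 − 1 = 0.6948.

0.6948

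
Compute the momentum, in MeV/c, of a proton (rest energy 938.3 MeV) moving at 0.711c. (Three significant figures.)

Lorentz factor: γ = (1 − 0.505521)^(−1/2) = 1.4221.
Momentum: p = γβ·mc = 1.4221 × 0.711 × 938.3 MeV/c = 949 MeV/c.

949 MeV/c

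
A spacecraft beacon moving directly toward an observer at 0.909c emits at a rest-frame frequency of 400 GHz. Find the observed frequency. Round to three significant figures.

1830 GHz

Relativistic Doppler (source moving toward): f_obs = f_src · √((1+β)/(1−β)).
With β = 0.909: factor = √(1.909/0.091) = 4.5802.
f_obs = 400 × 4.5802 = 1830 GHz.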